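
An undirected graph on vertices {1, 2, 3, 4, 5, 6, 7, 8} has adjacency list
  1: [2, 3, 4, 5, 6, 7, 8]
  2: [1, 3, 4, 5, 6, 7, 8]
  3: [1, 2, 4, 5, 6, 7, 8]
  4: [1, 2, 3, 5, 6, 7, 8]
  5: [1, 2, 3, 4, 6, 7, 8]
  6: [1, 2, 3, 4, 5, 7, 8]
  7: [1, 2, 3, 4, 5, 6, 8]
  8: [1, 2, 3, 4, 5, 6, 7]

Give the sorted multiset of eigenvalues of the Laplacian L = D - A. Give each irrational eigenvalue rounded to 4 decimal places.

[0, 8, 8, 8, 8, 8, 8, 8]

Each diagonal entry of L is the vertex degree and each off-diagonal entry is -1 where an edge is present, 0 otherwise; in the order [1, 2, 3, 4, 5, 6, 7, 8] the diagonal is [7, 7, 7, 7, 7, 7, 7, 7]. Since every row of L sums to 0, the all-ones vector is in the kernel and 0 is an eigenvalue. The single zero eigenvalue shows the graph is connected.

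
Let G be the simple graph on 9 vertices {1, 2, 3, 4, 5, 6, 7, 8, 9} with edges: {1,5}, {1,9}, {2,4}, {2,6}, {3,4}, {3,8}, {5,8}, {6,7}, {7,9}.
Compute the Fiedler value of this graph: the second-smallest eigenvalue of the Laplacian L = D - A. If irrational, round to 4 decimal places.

0.4679

Reading degrees in the order [1, 2, 3, 4, 5, 6, 7, 8, 9] gives [2, 2, 2, 2, 2, 2, 2, 2, 2]; set D = diag(2, 2, 2, 2, 2, 2, 2, 2, 2) and form L = D - A. Computing the eigenvalues of L and sorting gives [0, 0.4679, 0.4679, 1.6527, 1.6527, 3, 3, 3.8794, 3.8794]. The Fiedler value lambda_2 = 0.4679 is strictly positive, so the graph is connected. There is one zero in the spectrum, matching the 1 component.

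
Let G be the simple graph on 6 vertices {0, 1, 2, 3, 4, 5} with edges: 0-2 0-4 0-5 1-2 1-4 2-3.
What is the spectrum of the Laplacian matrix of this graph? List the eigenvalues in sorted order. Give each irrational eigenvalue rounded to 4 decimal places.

[0, 0.6571, 1, 2.5293, 3, 4.8136]

Each diagonal entry of L is the vertex degree and each off-diagonal entry is -1 where an edge is present, 0 otherwise; in the order [0, 1, 2, 3, 4, 5] the diagonal is [3, 2, 3, 1, 2, 1]. Diagonalising L (or applying a numerical eigensolver to the 6x6 matrix) gives the spectrum above. There is one zero in the spectrum, matching the 1 component.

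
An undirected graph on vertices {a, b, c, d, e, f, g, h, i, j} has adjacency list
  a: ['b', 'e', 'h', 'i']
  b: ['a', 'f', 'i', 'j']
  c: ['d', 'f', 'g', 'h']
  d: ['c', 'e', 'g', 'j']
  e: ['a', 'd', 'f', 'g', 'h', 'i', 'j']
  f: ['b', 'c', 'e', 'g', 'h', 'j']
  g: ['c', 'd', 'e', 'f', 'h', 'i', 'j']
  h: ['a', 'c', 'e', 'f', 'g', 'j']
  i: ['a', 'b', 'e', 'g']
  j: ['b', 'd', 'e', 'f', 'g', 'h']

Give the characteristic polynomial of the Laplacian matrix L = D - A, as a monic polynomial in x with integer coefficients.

With the vertex order [a, b, c, d, e, f, g, h, i, j], the degrees are [4, 4, 4, 4, 7, 6, 7, 6, 4, 6], giving D = diag(4, 4, 4, 4, 7, 6, 7, 6, 4, 6) and L = D - A. L has integer entries, so p(x) = det(xI - L) has integer coefficients. Expanding the determinant yields x^10 - 52x^9 + 1183x^8 - 15440x^7 + 127283x^6 - 686580x^5 + 2420359x^4 - 5368846x^3 + 6785946x^2 - 3712830x. Since p(0) = det(-L) = 0, x divides p(x). There is one zero in the spectrum, matching the 1 component.

x^10 - 52x^9 + 1183x^8 - 15440x^7 + 127283x^6 - 686580x^5 + 2420359x^4 - 5368846x^3 + 6785946x^2 - 3712830x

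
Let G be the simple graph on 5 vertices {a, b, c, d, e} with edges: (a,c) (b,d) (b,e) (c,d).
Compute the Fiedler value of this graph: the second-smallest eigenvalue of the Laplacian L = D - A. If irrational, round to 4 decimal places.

0.3820

With the vertex order [a, b, c, d, e], the degrees are [1, 2, 2, 2, 1], giving D = diag(1, 2, 2, 2, 1) and L = D - A. The smallest Laplacian eigenvalue is always 0. The next one, lambda_2 = 0.3820, measures how hard the graph is to disconnect: larger values mean better connectivity. By the matrix-tree theorem the graph has (1/5) * product of the nonzero eigenvalues = 1 spanning tree. The largest eigenvalue, 3.6180, is at most the vertex count 5.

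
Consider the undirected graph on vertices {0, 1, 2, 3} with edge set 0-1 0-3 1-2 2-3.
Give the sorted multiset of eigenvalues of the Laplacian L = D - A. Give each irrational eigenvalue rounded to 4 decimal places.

With the vertex order [0, 1, 2, 3], the degrees are [2, 2, 2, 2], giving D = diag(2, 2, 2, 2) and L = D - A. L is symmetric positive semidefinite, so every eigenvalue is real and nonnegative. The single zero eigenvalue shows the graph is connected. There is one zero in the spectrum, matching the 1 component.

[0, 2, 2, 4]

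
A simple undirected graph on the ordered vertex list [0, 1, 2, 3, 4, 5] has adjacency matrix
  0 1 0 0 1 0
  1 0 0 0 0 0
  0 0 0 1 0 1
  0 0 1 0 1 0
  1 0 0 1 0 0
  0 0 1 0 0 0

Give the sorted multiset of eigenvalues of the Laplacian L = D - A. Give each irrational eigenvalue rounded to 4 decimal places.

[0, 0.2679, 1, 2, 3, 3.7321]

Each diagonal entry of L is the vertex degree and each off-diagonal entry is -1 where an edge is present, 0 otherwise; in the order [0, 1, 2, 3, 4, 5] the diagonal is [2, 1, 2, 2, 2, 1]. The multiplicity of 0 as a Laplacian eigenvalue equals the number of connected components. The single zero eigenvalue shows the graph is connected. By the matrix-tree theorem the graph has (1/6) * product of the nonzero eigenvalues = 1 spanning tree. There is one zero in the spectrum, matching the 1 component.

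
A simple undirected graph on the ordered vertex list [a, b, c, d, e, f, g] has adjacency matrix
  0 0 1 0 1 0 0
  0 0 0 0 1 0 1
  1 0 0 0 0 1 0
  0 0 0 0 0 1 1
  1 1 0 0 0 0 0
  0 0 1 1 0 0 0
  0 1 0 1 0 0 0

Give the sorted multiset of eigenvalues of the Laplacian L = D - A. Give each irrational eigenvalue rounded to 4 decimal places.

[0, 0.7530, 0.7530, 2.4450, 2.4450, 3.8019, 3.8019]

Reading degrees in the order [a, b, c, d, e, f, g] gives [2, 2, 2, 2, 2, 2, 2]; set D = diag(2, 2, 2, 2, 2, 2, 2) and form L = D - A. Since every row of L sums to 0, the all-ones vector is in the kernel and 0 is an eigenvalue. There is one zero in the spectrum, matching the 1 component.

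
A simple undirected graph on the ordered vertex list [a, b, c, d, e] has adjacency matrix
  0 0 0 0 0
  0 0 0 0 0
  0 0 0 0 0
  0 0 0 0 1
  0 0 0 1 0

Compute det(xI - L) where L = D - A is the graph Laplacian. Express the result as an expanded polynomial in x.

x^5 - 2x^4

Each diagonal entry of L is the vertex degree and each off-diagonal entry is -1 where an edge is present, 0 otherwise; in the order [a, b, c, d, e] the diagonal is [0, 0, 0, 1, 1]. Computing det(xI - L) by cofactor expansion (or equivalently via sum-over-permutations) gives x^5 - 2x^4. The constant term is 0 because L is singular (the all-ones vector lies in its kernel). There are 4 zeros in the spectrum, matching the 4 components.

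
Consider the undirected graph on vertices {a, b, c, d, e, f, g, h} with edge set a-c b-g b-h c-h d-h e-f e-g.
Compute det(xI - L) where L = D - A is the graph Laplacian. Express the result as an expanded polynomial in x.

Each diagonal entry of L is the vertex degree and each off-diagonal entry is -1 where an edge is present, 0 otherwise; in the order [a, b, c, d, e, f, g, h] the diagonal is [1, 2, 2, 1, 2, 1, 2, 3]. L has integer entries, so p(x) = det(xI - L) has integer coefficients. Expanding the determinant yields x^8 - 14x^7 + 77x^6 - 212x^5 + 308x^4 - 228x^3 + 76x^2 - 8x. The coefficient of x^7 equals -trace(L) = -14, matching the sum of degrees. By the matrix-tree theorem the graph has (1/8) * product of the nonzero eigenvalues = 1 spanning tree. There is one zero in the spectrum, matching the 1 component.

x^8 - 14x^7 + 77x^6 - 212x^5 + 308x^4 - 228x^3 + 76x^2 - 8x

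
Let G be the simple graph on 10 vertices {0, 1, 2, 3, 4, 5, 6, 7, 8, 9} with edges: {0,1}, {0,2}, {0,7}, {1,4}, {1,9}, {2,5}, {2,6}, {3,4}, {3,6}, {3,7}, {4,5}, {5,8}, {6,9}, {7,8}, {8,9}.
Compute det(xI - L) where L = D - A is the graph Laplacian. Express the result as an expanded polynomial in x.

With the vertex order [0, 1, 2, 3, 4, 5, 6, 7, 8, 9], the degrees are [3, 3, 3, 3, 3, 3, 3, 3, 3, 3], giving D = diag(3, 3, 3, 3, 3, 3, 3, 3, 3, 3) and L = D - A. The eigenvalues of L are [0, 2, 2, 2, 2, 2, 5, 5, 5, 5]; the characteristic polynomial is the product of (x - lambda_i), which multiplies out to x^10 - 30x^9 + 390x^8 - 2880x^7 + 13305x^6 - 39882x^5 + 77640x^4 - 94800x^3 + 66000x^2 - 20000x. Since p(0) = det(-L) = 0, x divides p(x). There is one zero in the spectrum, matching the 1 component. The eigenvalues sum to 30, which equals trace(L) = 2|E|.

x^10 - 30x^9 + 390x^8 - 2880x^7 + 13305x^6 - 39882x^5 + 77640x^4 - 94800x^3 + 66000x^2 - 20000x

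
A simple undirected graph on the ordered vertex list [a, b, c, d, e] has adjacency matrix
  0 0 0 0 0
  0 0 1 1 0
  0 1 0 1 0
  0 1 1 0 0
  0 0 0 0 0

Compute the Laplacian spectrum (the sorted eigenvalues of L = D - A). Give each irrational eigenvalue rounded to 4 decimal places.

[0, 0, 0, 3, 3]

With the vertex order [a, b, c, d, e], the degrees are [0, 2, 2, 2, 0], giving D = diag(0, 2, 2, 2, 0) and L = D - A. The multiplicity of 0 as a Laplacian eigenvalue equals the number of connected components. The 3 zero eigenvalues correspond to the 3 connected components. The eigenvalues sum to 6, which equals trace(L) = 2|E|. There are 3 zeros in the spectrum, matching the 3 components.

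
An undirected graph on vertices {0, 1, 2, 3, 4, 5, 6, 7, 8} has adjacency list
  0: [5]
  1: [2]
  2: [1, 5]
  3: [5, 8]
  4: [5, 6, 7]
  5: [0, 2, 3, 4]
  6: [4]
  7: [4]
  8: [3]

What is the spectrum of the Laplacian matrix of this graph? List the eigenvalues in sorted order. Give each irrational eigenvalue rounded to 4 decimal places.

Each diagonal entry of L is the vertex degree and each off-diagonal entry is -1 where an edge is present, 0 otherwise; in the order [0, 1, 2, 3, 4, 5, 6, 7, 8] the diagonal is [1, 1, 2, 2, 3, 4, 1, 1, 1]. Since every row of L sums to 0, the all-ones vector is in the kernel and 0 is an eigenvalue. The single zero eigenvalue shows the graph is connected. The eigenvalues sum to 16, which equals trace(L) = 2|E|.

[0, 0.3047, 0.3820, 0.7566, 1, 2.0960, 2.6180, 3.4609, 5.3818]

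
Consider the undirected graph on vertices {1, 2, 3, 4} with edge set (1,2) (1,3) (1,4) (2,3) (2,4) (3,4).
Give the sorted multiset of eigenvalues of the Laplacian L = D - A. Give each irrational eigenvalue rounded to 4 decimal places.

[0, 4, 4, 4]

With the vertex order [1, 2, 3, 4], the degrees are [3, 3, 3, 3], giving D = diag(3, 3, 3, 3) and L = D - A. Diagonalising L (or applying a numerical eigensolver to the 4x4 matrix) gives the spectrum above. The single zero eigenvalue shows the graph is connected.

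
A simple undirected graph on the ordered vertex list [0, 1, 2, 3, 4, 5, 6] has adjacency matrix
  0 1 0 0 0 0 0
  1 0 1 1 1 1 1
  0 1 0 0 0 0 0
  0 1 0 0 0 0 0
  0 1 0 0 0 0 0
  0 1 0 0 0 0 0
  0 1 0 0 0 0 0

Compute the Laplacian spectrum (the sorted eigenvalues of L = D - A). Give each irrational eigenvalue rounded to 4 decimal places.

Reading degrees in the order [0, 1, 2, 3, 4, 5, 6] gives [1, 6, 1, 1, 1, 1, 1]; set D = diag(1, 6, 1, 1, 1, 1, 1) and form L = D - A. Since every row of L sums to 0, the all-ones vector is in the kernel and 0 is an eigenvalue.

[0, 1, 1, 1, 1, 1, 7]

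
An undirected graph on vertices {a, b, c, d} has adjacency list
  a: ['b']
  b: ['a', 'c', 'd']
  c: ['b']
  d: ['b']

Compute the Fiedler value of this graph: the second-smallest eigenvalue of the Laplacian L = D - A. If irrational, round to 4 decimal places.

1

Reading degrees in the order [a, b, c, d] gives [1, 3, 1, 1]; set D = diag(1, 3, 1, 1) and form L = D - A. The smallest Laplacian eigenvalue is always 0. The next one, lambda_2 = 1, measures how hard the graph is to disconnect: larger values mean better connectivity. The eigenvalues sum to 6, which equals trace(L) = 2|E|. There is one zero in the spectrum, matching the 1 component.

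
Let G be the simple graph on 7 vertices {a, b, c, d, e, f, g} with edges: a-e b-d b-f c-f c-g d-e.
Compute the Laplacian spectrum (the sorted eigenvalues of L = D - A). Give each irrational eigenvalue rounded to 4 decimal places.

Reading degrees in the order [a, b, c, d, e, f, g] gives [1, 2, 2, 2, 2, 2, 1]; set D = diag(1, 2, 2, 2, 2, 2, 1) and form L = D - A. Diagonalising L (or applying a numerical eigensolver to the 7x7 matrix) gives the spectrum above. The eigenvalues sum to 12, which equals trace(L) = 2|E|.

[0, 0.1981, 0.7530, 1.5550, 2.4450, 3.2470, 3.8019]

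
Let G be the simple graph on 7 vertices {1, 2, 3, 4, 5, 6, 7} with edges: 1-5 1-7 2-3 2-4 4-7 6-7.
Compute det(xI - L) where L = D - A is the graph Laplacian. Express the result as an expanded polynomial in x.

Each diagonal entry of L is the vertex degree and each off-diagonal entry is -1 where an edge is present, 0 otherwise; in the order [1, 2, 3, 4, 5, 6, 7] the diagonal is [2, 2, 1, 2, 1, 1, 3]. L has integer entries, so p(x) = det(xI - L) has integer coefficients. Expanding the determinant yields x^7 - 12x^6 + 54x^5 - 114x^4 + 115x^3 - 50x^2 + 7x. Since p(0) = det(-L) = 0, x divides p(x). By the matrix-tree theorem the graph has (1/7) * product of the nonzero eigenvalues = 1 spanning tree.

x^7 - 12x^6 + 54x^5 - 114x^4 + 115x^3 - 50x^2 + 7x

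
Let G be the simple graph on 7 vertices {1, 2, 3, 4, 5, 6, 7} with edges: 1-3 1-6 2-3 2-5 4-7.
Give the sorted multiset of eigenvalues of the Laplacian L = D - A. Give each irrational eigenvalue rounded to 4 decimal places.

[0, 0, 0.3820, 1.3820, 2, 2.6180, 3.6180]

With the vertex order [1, 2, 3, 4, 5, 6, 7], the degrees are [2, 2, 2, 1, 1, 1, 1], giving D = diag(2, 2, 2, 1, 1, 1, 1) and L = D - A. L is symmetric positive semidefinite, so every eigenvalue is real and nonnegative. The 2 zero eigenvalues correspond to the 2 connected components. The eigenvalues sum to 10, which equals trace(L) = 2|E|.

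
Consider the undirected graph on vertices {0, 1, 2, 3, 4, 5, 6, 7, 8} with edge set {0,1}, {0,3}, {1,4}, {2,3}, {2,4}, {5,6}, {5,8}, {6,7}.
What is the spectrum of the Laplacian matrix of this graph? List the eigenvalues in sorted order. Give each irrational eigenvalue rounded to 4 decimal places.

Each diagonal entry of L is the vertex degree and each off-diagonal entry is -1 where an edge is present, 0 otherwise; in the order [0, 1, 2, 3, 4, 5, 6, 7, 8] the diagonal is [2, 2, 2, 2, 2, 2, 2, 1, 1]. Diagonalising L (or applying a numerical eigensolver to the 9x9 matrix) gives the spectrum above. The 2 zero eigenvalues correspond to the 2 connected components. The eigenvalues sum to 16, which equals trace(L) = 2|E|.

[0, 0, 0.5858, 1.3820, 1.3820, 2, 3.4142, 3.6180, 3.6180]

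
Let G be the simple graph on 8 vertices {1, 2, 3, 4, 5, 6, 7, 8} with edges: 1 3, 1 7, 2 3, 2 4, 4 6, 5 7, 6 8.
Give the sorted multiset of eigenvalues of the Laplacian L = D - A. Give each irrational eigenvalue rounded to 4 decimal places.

[0, 0.1522, 0.5858, 1.2346, 2, 2.7654, 3.4142, 3.8478]

Each diagonal entry of L is the vertex degree and each off-diagonal entry is -1 where an edge is present, 0 otherwise; in the order [1, 2, 3, 4, 5, 6, 7, 8] the diagonal is [2, 2, 2, 2, 1, 2, 2, 1]. L is symmetric positive semidefinite, so every eigenvalue is real and nonnegative.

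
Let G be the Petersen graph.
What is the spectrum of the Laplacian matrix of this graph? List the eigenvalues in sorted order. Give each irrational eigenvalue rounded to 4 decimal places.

The graph has 10 vertices and degree multiset [3, 3, 3, 3, 3, 3, 3, 3, 3, 3]; D is the diagonal matrix of degrees and L = D - A. L is symmetric positive semidefinite, so every eigenvalue is real and nonnegative. The single zero eigenvalue shows the graph is connected. The eigenvalues sum to 30, which equals trace(L) = 2|E|.

[0, 2, 2, 2, 2, 2, 5, 5, 5, 5]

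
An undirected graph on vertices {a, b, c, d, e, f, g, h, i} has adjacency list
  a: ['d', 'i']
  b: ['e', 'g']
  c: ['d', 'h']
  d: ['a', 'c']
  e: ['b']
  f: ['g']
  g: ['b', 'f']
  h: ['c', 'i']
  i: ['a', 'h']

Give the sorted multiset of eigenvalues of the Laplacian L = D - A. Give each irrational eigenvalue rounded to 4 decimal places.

[0, 0, 0.5858, 1.3820, 1.3820, 2, 3.4142, 3.6180, 3.6180]

Reading degrees in the order [a, b, c, d, e, f, g, h, i] gives [2, 2, 2, 2, 1, 1, 2, 2, 2]; set D = diag(2, 2, 2, 2, 1, 1, 2, 2, 2) and form L = D - A. L is symmetric positive semidefinite, so every eigenvalue is real and nonnegative. The 2 zero eigenvalues correspond to the 2 connected components.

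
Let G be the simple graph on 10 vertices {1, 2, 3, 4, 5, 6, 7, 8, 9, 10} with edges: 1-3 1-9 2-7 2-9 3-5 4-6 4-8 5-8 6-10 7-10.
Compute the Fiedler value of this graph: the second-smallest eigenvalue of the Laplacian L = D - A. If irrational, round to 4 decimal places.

0.3820

With the vertex order [1, 2, 3, 4, 5, 6, 7, 8, 9, 10], the degrees are [2, 2, 2, 2, 2, 2, 2, 2, 2, 2], giving D = diag(2, 2, 2, 2, 2, 2, 2, 2, 2, 2) and L = D - A. The smallest Laplacian eigenvalue is always 0. The next one, lambda_2 = 0.3820, measures how hard the graph is to disconnect: larger values mean better connectivity. By the matrix-tree theorem the graph has (1/10) * product of the nonzero eigenvalues = 10 spanning trees. The largest eigenvalue, 4, is at most the vertex count 10.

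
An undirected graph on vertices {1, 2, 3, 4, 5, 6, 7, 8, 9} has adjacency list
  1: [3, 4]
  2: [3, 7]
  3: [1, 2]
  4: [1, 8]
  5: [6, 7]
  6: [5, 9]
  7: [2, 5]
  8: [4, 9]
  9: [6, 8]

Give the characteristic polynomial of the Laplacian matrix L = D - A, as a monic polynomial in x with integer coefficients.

Reading degrees in the order [1, 2, 3, 4, 5, 6, 7, 8, 9] gives [2, 2, 2, 2, 2, 2, 2, 2, 2]; set D = diag(2, 2, 2, 2, 2, 2, 2, 2, 2) and form L = D - A. Computing det(xI - L) by cofactor expansion (or equivalently via sum-over-permutations) gives x^9 - 18x^8 + 135x^7 - 546x^6 + 1287x^5 - 1782x^4 + 1386x^3 - 540x^2 + 81x. The coefficient of x^8 equals -trace(L) = -18, matching the sum of degrees.

x^9 - 18x^8 + 135x^7 - 546x^6 + 1287x^5 - 1782x^4 + 1386x^3 - 540x^2 + 81x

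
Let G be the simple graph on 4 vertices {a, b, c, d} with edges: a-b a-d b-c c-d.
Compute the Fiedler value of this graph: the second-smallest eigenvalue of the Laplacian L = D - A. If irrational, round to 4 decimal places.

With the vertex order [a, b, c, d], the degrees are [2, 2, 2, 2], giving D = diag(2, 2, 2, 2) and L = D - A. Computing the eigenvalues of L and sorting gives [0, 2, 2, 4]. The Fiedler value lambda_2 = 2 is strictly positive, so the graph is connected. There is one zero in the spectrum, matching the 1 component.

2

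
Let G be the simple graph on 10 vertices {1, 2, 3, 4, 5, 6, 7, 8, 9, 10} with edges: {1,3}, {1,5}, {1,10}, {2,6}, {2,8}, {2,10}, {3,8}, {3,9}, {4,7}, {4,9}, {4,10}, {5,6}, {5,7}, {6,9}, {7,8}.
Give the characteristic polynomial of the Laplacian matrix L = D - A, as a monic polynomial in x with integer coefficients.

x^10 - 30x^9 + 390x^8 - 2880x^7 + 13305x^6 - 39882x^5 + 77640x^4 - 94800x^3 + 66000x^2 - 20000x

With the vertex order [1, 2, 3, 4, 5, 6, 7, 8, 9, 10], the degrees are [3, 3, 3, 3, 3, 3, 3, 3, 3, 3], giving D = diag(3, 3, 3, 3, 3, 3, 3, 3, 3, 3) and L = D - A. The eigenvalues of L are [0, 2, 2, 2, 2, 2, 5, 5, 5, 5]; the characteristic polynomial is the product of (x - lambda_i), which multiplies out to x^10 - 30x^9 + 390x^8 - 2880x^7 + 13305x^6 - 39882x^5 + 77640x^4 - 94800x^3 + 66000x^2 - 20000x. Since p(0) = det(-L) = 0, x divides p(x). By the matrix-tree theorem the graph has (1/10) * product of the nonzero eigenvalues = 2000 spanning trees. The eigenvalues sum to 30, which equals trace(L) = 2|E|.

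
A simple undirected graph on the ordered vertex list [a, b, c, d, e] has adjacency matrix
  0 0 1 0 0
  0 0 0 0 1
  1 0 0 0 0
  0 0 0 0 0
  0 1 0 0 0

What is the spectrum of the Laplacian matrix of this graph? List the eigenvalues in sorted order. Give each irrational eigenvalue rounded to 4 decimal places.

[0, 0, 0, 2, 2]

Each diagonal entry of L is the vertex degree and each off-diagonal entry is -1 where an edge is present, 0 otherwise; in the order [a, b, c, d, e] the diagonal is [1, 1, 1, 0, 1]. L is symmetric positive semidefinite, so every eigenvalue is real and nonnegative. The 3 zero eigenvalues correspond to the 3 connected components. The eigenvalues sum to 4, which equals trace(L) = 2|E|. The largest eigenvalue, 2, is at most the vertex count 5.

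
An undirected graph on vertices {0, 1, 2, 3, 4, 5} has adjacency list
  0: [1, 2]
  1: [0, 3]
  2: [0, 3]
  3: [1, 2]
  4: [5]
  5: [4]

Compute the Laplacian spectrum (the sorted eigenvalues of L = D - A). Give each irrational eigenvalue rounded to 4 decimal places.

[0, 0, 2, 2, 2, 4]

Each diagonal entry of L is the vertex degree and each off-diagonal entry is -1 where an edge is present, 0 otherwise; in the order [0, 1, 2, 3, 4, 5] the diagonal is [2, 2, 2, 2, 1, 1]. Since every row of L sums to 0, the all-ones vector is in the kernel and 0 is an eigenvalue. The 2 zero eigenvalues correspond to the 2 connected components. There are 2 zeros in the spectrum, matching the 2 components.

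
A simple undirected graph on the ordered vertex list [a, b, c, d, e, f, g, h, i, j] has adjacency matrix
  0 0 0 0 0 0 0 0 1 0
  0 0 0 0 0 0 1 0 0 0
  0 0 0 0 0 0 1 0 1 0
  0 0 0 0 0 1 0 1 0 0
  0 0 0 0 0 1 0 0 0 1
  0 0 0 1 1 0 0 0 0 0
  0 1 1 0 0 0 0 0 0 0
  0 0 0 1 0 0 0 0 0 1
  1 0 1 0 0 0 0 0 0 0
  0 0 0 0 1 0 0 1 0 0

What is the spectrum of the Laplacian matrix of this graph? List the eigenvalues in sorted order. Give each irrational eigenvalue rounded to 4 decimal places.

Reading degrees in the order [a, b, c, d, e, f, g, h, i, j] gives [1, 1, 2, 2, 2, 2, 2, 2, 2, 2]; set D = diag(1, 1, 2, 2, 2, 2, 2, 2, 2, 2) and form L = D - A. Diagonalising L (or applying a numerical eigensolver to the 10x10 matrix) gives the spectrum above. The 2 zero eigenvalues correspond to the 2 connected components. The eigenvalues sum to 18, which equals trace(L) = 2|E|. There are 2 zeros in the spectrum, matching the 2 components.

[0, 0, 0.3820, 1.3820, 1.3820, 1.3820, 2.6180, 3.6180, 3.6180, 3.6180]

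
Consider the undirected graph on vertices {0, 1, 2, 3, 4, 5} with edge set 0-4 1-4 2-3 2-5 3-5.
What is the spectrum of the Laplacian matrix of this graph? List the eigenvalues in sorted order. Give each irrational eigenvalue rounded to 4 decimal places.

With the vertex order [0, 1, 2, 3, 4, 5], the degrees are [1, 1, 2, 2, 2, 2], giving D = diag(1, 1, 2, 2, 2, 2) and L = D - A. The multiplicity of 0 as a Laplacian eigenvalue equals the number of connected components. The 2 zero eigenvalues correspond to the 2 connected components.

[0, 0, 1, 3, 3, 3]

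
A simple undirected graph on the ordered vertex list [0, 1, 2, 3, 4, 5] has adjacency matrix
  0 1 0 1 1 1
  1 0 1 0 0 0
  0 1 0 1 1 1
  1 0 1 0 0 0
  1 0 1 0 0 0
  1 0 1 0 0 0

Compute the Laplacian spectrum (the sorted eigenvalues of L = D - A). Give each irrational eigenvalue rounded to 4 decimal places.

Each diagonal entry of L is the vertex degree and each off-diagonal entry is -1 where an edge is present, 0 otherwise; in the order [0, 1, 2, 3, 4, 5] the diagonal is [4, 2, 4, 2, 2, 2]. Diagonalising L (or applying a numerical eigensolver to the 6x6 matrix) gives the spectrum above. The single zero eigenvalue shows the graph is connected. The largest eigenvalue, 6, is at most the vertex count 6.

[0, 2, 2, 2, 4, 6]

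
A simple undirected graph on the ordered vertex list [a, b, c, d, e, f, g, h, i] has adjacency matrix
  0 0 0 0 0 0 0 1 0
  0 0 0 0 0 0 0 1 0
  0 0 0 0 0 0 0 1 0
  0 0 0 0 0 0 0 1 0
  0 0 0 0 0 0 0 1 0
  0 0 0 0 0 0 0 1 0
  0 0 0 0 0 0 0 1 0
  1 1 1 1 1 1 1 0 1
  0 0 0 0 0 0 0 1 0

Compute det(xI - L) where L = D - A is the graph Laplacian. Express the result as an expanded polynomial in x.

Reading degrees in the order [a, b, c, d, e, f, g, h, i] gives [1, 1, 1, 1, 1, 1, 1, 8, 1]; set D = diag(1, 1, 1, 1, 1, 1, 1, 8, 1) and form L = D - A. Computing det(xI - L) by cofactor expansion (or equivalently via sum-over-permutations) gives x^9 - 16x^8 + 84x^7 - 224x^6 + 350x^5 - 336x^4 + 196x^3 - 64x^2 + 9x. Since p(0) = det(-L) = 0, x divides p(x).

x^9 - 16x^8 + 84x^7 - 224x^6 + 350x^5 - 336x^4 + 196x^3 - 64x^2 + 9x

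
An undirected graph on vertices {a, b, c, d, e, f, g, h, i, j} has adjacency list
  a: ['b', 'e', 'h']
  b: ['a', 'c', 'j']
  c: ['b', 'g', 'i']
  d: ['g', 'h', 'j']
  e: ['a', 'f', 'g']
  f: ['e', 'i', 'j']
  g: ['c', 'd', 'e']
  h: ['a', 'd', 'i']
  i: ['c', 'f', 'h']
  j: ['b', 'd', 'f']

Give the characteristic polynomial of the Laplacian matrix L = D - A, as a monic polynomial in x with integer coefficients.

x^10 - 30x^9 + 390x^8 - 2880x^7 + 13305x^6 - 39882x^5 + 77640x^4 - 94800x^3 + 66000x^2 - 20000x

Each diagonal entry of L is the vertex degree and each off-diagonal entry is -1 where an edge is present, 0 otherwise; in the order [a, b, c, d, e, f, g, h, i, j] the diagonal is [3, 3, 3, 3, 3, 3, 3, 3, 3, 3]. The eigenvalues of L are [0, 2, 2, 2, 2, 2, 5, 5, 5, 5]; the characteristic polynomial is the product of (x - lambda_i), which multiplies out to x^10 - 30x^9 + 390x^8 - 2880x^7 + 13305x^6 - 39882x^5 + 77640x^4 - 94800x^3 + 66000x^2 - 20000x. The constant term is 0 because L is singular (the all-ones vector lies in its kernel). The eigenvalues sum to 30, which equals trace(L) = 2|E|. There is one zero in the spectrum, matching the 1 component.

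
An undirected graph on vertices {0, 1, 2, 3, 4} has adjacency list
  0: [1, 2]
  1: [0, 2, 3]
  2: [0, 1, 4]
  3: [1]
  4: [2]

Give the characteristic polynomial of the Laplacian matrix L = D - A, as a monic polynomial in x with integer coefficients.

x^5 - 10x^4 + 33x^3 - 40x^2 + 15x

Each diagonal entry of L is the vertex degree and each off-diagonal entry is -1 where an edge is present, 0 otherwise; in the order [0, 1, 2, 3, 4] the diagonal is [2, 3, 3, 1, 1]. L has integer entries, so p(x) = det(xI - L) has integer coefficients. Expanding the determinant yields x^5 - 10x^4 + 33x^3 - 40x^2 + 15x. Since p(0) = det(-L) = 0, x divides p(x). There is one zero in the spectrum, matching the 1 component.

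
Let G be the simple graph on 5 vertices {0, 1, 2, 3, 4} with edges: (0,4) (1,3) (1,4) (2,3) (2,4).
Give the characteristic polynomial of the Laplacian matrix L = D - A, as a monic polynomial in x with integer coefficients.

Reading degrees in the order [0, 1, 2, 3, 4] gives [1, 2, 2, 2, 3]; set D = diag(1, 2, 2, 2, 3) and form L = D - A. Computing det(xI - L) by cofactor expansion (or equivalently via sum-over-permutations) gives x^5 - 10x^4 + 34x^3 - 46x^2 + 20x. Since p(0) = det(-L) = 0, x divides p(x). By the matrix-tree theorem the graph has (1/5) * product of the nonzero eigenvalues = 4 spanning trees.

x^5 - 10x^4 + 34x^3 - 46x^2 + 20x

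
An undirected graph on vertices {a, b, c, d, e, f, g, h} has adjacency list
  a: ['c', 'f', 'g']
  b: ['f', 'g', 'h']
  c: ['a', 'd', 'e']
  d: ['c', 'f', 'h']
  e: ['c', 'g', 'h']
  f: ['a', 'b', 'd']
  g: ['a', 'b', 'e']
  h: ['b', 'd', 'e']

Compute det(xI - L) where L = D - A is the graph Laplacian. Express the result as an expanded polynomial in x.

Each diagonal entry of L is the vertex degree and each off-diagonal entry is -1 where an edge is present, 0 otherwise; in the order [a, b, c, d, e, f, g, h] the diagonal is [3, 3, 3, 3, 3, 3, 3, 3]. Computing det(xI - L) by cofactor expansion (or equivalently via sum-over-permutations) gives x^8 - 24x^7 + 240x^6 - 1296x^5 + 4080x^4 - 7488x^3 + 7424x^2 - 3072x. The constant term is 0 because L is singular (the all-ones vector lies in its kernel). The largest eigenvalue, 6, is at most the vertex count 8. By the matrix-tree theorem the graph has (1/8) * product of the nonzero eigenvalues = 384 spanning trees.

x^8 - 24x^7 + 240x^6 - 1296x^5 + 4080x^4 - 7488x^3 + 7424x^2 - 3072x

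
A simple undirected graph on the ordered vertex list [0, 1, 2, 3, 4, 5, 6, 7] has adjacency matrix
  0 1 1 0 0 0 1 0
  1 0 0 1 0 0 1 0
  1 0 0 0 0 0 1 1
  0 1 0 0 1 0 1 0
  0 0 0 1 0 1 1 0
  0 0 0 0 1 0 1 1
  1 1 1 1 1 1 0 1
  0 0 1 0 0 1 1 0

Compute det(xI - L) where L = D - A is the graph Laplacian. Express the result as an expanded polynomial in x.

x^8 - 28x^7 + 322x^6 - 1974x^5 + 6965x^4 - 14126x^3 + 15225x^2 - 6728x

Reading degrees in the order [0, 1, 2, 3, 4, 5, 6, 7] gives [3, 3, 3, 3, 3, 3, 7, 3]; set D = diag(3, 3, 3, 3, 3, 3, 7, 3) and form L = D - A. Computing det(xI - L) by cofactor expansion (or equivalently via sum-over-permutations) gives x^8 - 28x^7 + 322x^6 - 1974x^5 + 6965x^4 - 14126x^3 + 15225x^2 - 6728x. The coefficient of x^7 equals -trace(L) = -28, matching the sum of degrees. The eigenvalues sum to 28, which equals trace(L) = 2|E|.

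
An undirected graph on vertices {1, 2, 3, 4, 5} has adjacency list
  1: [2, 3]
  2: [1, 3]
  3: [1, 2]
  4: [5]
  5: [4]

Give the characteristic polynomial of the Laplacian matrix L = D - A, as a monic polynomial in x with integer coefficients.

With the vertex order [1, 2, 3, 4, 5], the degrees are [2, 2, 2, 1, 1], giving D = diag(2, 2, 2, 1, 1) and L = D - A. Computing det(xI - L) by cofactor expansion (or equivalently via sum-over-permutations) gives x^5 - 8x^4 + 21x^3 - 18x^2. The coefficient of x^4 equals -trace(L) = -8, matching the sum of degrees. The eigenvalues sum to 8, which equals trace(L) = 2|E|.

x^5 - 8x^4 + 21x^3 - 18x^2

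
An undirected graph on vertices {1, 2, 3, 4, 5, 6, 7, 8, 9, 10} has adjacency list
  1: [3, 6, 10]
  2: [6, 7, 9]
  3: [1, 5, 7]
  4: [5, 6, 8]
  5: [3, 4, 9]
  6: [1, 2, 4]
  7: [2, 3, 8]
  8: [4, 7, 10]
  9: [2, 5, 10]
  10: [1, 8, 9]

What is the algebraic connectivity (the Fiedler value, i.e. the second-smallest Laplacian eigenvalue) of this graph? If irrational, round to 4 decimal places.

2

Reading degrees in the order [1, 2, 3, 4, 5, 6, 7, 8, 9, 10] gives [3, 3, 3, 3, 3, 3, 3, 3, 3, 3]; set D = diag(3, 3, 3, 3, 3, 3, 3, 3, 3, 3) and form L = D - A. The smallest Laplacian eigenvalue is always 0. The next one, lambda_2 = 2, measures how hard the graph is to disconnect: larger values mean better connectivity.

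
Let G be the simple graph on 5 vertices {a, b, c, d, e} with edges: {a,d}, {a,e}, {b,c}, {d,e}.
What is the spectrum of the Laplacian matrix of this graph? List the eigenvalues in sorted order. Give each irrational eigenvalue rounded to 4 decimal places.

[0, 0, 2, 3, 3]

Reading degrees in the order [a, b, c, d, e] gives [2, 1, 1, 2, 2]; set D = diag(2, 1, 1, 2, 2) and form L = D - A. Diagonalising L (or applying a numerical eigensolver to the 5x5 matrix) gives the spectrum above. The 2 zero eigenvalues correspond to the 2 connected components. There are 2 zeros in the spectrum, matching the 2 components. The eigenvalues sum to 8, which equals trace(L) = 2|E|.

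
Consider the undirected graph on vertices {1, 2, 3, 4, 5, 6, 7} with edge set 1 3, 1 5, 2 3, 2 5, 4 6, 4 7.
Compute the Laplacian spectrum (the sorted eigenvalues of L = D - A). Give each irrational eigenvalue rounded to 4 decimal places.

[0, 0, 1, 2, 2, 3, 4]

Reading degrees in the order [1, 2, 3, 4, 5, 6, 7] gives [2, 2, 2, 2, 2, 1, 1]; set D = diag(2, 2, 2, 2, 2, 1, 1) and form L = D - A. Diagonalising L (or applying a numerical eigensolver to the 7x7 matrix) gives the spectrum above. The 2 zero eigenvalues correspond to the 2 connected components. The eigenvalues sum to 12, which equals trace(L) = 2|E|.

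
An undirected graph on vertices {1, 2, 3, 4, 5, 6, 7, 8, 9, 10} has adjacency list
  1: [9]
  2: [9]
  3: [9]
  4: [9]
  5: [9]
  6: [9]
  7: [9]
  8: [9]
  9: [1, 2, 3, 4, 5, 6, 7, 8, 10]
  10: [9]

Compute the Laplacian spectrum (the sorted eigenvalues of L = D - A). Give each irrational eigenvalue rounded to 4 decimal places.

[0, 1, 1, 1, 1, 1, 1, 1, 1, 10]

With the vertex order [1, 2, 3, 4, 5, 6, 7, 8, 9, 10], the degrees are [1, 1, 1, 1, 1, 1, 1, 1, 9, 1], giving D = diag(1, 1, 1, 1, 1, 1, 1, 1, 9, 1) and L = D - A. Diagonalising L (or applying a numerical eigensolver to the 10x10 matrix) gives the spectrum above. The single zero eigenvalue shows the graph is connected.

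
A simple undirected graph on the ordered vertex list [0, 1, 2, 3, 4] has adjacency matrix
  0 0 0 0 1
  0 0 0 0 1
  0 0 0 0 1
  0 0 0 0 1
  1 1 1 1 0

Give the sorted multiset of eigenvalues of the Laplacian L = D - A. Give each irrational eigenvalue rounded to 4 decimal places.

Each diagonal entry of L is the vertex degree and each off-diagonal entry is -1 where an edge is present, 0 otherwise; in the order [0, 1, 2, 3, 4] the diagonal is [1, 1, 1, 1, 4]. The multiplicity of 0 as a Laplacian eigenvalue equals the number of connected components.

[0, 1, 1, 1, 5]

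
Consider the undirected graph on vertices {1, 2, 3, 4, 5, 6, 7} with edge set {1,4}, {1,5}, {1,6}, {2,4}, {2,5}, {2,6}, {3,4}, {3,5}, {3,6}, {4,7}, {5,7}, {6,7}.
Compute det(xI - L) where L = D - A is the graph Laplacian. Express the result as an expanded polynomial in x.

x^7 - 24x^6 + 234x^5 - 1192x^4 + 3357x^3 - 4968x^2 + 3024x

Reading degrees in the order [1, 2, 3, 4, 5, 6, 7] gives [3, 3, 3, 4, 4, 4, 3]; set D = diag(3, 3, 3, 4, 4, 4, 3) and form L = D - A. Computing det(xI - L) by cofactor expansion (or equivalently via sum-over-permutations) gives x^7 - 24x^6 + 234x^5 - 1192x^4 + 3357x^3 - 4968x^2 + 3024x. The constant term is 0 because L is singular (the all-ones vector lies in its kernel). By the matrix-tree theorem the graph has (1/7) * product of the nonzero eigenvalues = 432 spanning trees.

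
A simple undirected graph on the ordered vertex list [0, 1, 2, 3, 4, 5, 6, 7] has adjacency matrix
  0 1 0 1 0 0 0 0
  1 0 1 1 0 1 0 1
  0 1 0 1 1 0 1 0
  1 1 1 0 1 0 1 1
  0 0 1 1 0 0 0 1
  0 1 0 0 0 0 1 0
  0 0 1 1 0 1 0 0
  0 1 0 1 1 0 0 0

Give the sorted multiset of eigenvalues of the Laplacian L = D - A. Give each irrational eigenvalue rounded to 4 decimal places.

Reading degrees in the order [0, 1, 2, 3, 4, 5, 6, 7] gives [2, 5, 4, 6, 3, 2, 3, 3]; set D = diag(2, 5, 4, 6, 3, 2, 3, 3) and form L = D - A. L is symmetric positive semidefinite, so every eigenvalue is real and nonnegative. There is one zero in the spectrum, matching the 1 component. The largest eigenvalue, 7.1344, is at most the vertex count 8.

[0, 1.5032, 1.8580, 2.8558, 3.8015, 4.4357, 6.4114, 7.1344]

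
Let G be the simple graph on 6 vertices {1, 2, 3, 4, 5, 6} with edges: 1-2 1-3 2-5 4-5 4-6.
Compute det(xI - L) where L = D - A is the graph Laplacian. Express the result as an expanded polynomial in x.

x^6 - 10x^5 + 36x^4 - 56x^3 + 35x^2 - 6x

Each diagonal entry of L is the vertex degree and each off-diagonal entry is -1 where an edge is present, 0 otherwise; in the order [1, 2, 3, 4, 5, 6] the diagonal is [2, 2, 1, 2, 2, 1]. L has integer entries, so p(x) = det(xI - L) has integer coefficients. Expanding the determinant yields x^6 - 10x^5 + 36x^4 - 56x^3 + 35x^2 - 6x. The constant term is 0 because L is singular (the all-ones vector lies in its kernel). The eigenvalues sum to 10, which equals trace(L) = 2|E|. The largest eigenvalue, 3.7321, is at most the vertex count 6.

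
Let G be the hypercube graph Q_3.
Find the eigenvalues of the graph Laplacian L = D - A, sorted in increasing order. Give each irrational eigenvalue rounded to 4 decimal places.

The graph has 8 vertices and degree multiset [3, 3, 3, 3, 3, 3, 3, 3]; D is the diagonal matrix of degrees and L = D - A. Since every row of L sums to 0, the all-ones vector is in the kernel and 0 is an eigenvalue. The largest eigenvalue, 6, is at most the vertex count 8. There is one zero in the spectrum, matching the 1 component.

[0, 2, 2, 2, 4, 4, 4, 6]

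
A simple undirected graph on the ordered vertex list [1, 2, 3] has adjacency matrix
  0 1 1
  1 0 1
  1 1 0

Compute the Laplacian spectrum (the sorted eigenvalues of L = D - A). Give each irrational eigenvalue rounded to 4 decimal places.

With the vertex order [1, 2, 3], the degrees are [2, 2, 2], giving D = diag(2, 2, 2) and L = D - A. Diagonalising L (or applying a numerical eigensolver to the 3x3 matrix) gives the spectrum above. By the matrix-tree theorem the graph has (1/3) * product of the nonzero eigenvalues = 3 spanning trees.

[0, 3, 3]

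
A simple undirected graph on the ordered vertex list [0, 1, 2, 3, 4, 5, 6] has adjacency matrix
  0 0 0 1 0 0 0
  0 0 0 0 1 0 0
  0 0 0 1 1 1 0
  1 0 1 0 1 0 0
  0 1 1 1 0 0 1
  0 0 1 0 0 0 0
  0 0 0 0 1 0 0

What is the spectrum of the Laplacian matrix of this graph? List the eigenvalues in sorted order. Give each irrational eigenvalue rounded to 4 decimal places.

Reading degrees in the order [0, 1, 2, 3, 4, 5, 6] gives [1, 1, 3, 3, 4, 1, 1]; set D = diag(1, 1, 3, 3, 4, 1, 1) and form L = D - A. Diagonalising L (or applying a numerical eigensolver to the 7x7 matrix) gives the spectrum above. By the matrix-tree theorem the graph has (1/7) * product of the nonzero eigenvalues = 3 spanning trees.

[0, 0.6086, 0.6972, 1, 2.2271, 4.3028, 5.1642]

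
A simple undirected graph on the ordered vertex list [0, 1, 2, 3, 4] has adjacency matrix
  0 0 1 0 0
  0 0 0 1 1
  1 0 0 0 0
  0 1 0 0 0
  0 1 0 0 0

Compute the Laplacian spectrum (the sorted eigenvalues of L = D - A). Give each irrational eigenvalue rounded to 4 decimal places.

Each diagonal entry of L is the vertex degree and each off-diagonal entry is -1 where an edge is present, 0 otherwise; in the order [0, 1, 2, 3, 4] the diagonal is [1, 2, 1, 1, 1]. Diagonalising L (or applying a numerical eigensolver to the 5x5 matrix) gives the spectrum above. The 2 zero eigenvalues correspond to the 2 connected components. The eigenvalues sum to 6, which equals trace(L) = 2|E|. There are 2 zeros in the spectrum, matching the 2 components.

[0, 0, 1, 2, 3]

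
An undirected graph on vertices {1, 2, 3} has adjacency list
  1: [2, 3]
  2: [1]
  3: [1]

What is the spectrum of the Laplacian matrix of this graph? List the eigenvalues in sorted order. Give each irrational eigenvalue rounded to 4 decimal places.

Each diagonal entry of L is the vertex degree and each off-diagonal entry is -1 where an edge is present, 0 otherwise; in the order [1, 2, 3] the diagonal is [2, 1, 1]. Diagonalising L (or applying a numerical eigensolver to the 3x3 matrix) gives the spectrum above. The single zero eigenvalue shows the graph is connected. The largest eigenvalue, 3, is at most the vertex count 3.

[0, 1, 3]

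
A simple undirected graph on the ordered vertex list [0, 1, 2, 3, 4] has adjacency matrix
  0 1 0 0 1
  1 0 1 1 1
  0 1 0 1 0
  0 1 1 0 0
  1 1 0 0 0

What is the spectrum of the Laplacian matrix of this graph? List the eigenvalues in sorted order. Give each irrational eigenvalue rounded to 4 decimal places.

With the vertex order [0, 1, 2, 3, 4], the degrees are [2, 4, 2, 2, 2], giving D = diag(2, 4, 2, 2, 2) and L = D - A. Since every row of L sums to 0, the all-ones vector is in the kernel and 0 is an eigenvalue. By the matrix-tree theorem the graph has (1/5) * product of the nonzero eigenvalues = 9 spanning trees.

[0, 1, 3, 3, 5]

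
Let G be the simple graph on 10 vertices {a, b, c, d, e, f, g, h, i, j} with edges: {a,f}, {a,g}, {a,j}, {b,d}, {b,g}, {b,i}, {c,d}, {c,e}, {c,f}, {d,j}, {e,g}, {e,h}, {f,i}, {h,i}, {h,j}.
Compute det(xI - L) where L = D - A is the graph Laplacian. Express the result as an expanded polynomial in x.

x^10 - 30x^9 + 390x^8 - 2880x^7 + 13305x^6 - 39882x^5 + 77640x^4 - 94800x^3 + 66000x^2 - 20000x

Reading degrees in the order [a, b, c, d, e, f, g, h, i, j] gives [3, 3, 3, 3, 3, 3, 3, 3, 3, 3]; set D = diag(3, 3, 3, 3, 3, 3, 3, 3, 3, 3) and form L = D - A. L has integer entries, so p(x) = det(xI - L) has integer coefficients. Expanding the determinant yields x^10 - 30x^9 + 390x^8 - 2880x^7 + 13305x^6 - 39882x^5 + 77640x^4 - 94800x^3 + 66000x^2 - 20000x. Since p(0) = det(-L) = 0, x divides p(x).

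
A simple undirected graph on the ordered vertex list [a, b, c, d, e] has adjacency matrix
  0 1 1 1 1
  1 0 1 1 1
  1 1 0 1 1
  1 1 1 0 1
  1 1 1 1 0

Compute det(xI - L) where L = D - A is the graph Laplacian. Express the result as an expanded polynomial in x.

x^5 - 20x^4 + 150x^3 - 500x^2 + 625x

Each diagonal entry of L is the vertex degree and each off-diagonal entry is -1 where an edge is present, 0 otherwise; in the order [a, b, c, d, e] the diagonal is [4, 4, 4, 4, 4]. L has integer entries, so p(x) = det(xI - L) has integer coefficients. Expanding the determinant yields x^5 - 20x^4 + 150x^3 - 500x^2 + 625x. The coefficient of x^4 equals -trace(L) = -20, matching the sum of degrees. There is one zero in the spectrum, matching the 1 component.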